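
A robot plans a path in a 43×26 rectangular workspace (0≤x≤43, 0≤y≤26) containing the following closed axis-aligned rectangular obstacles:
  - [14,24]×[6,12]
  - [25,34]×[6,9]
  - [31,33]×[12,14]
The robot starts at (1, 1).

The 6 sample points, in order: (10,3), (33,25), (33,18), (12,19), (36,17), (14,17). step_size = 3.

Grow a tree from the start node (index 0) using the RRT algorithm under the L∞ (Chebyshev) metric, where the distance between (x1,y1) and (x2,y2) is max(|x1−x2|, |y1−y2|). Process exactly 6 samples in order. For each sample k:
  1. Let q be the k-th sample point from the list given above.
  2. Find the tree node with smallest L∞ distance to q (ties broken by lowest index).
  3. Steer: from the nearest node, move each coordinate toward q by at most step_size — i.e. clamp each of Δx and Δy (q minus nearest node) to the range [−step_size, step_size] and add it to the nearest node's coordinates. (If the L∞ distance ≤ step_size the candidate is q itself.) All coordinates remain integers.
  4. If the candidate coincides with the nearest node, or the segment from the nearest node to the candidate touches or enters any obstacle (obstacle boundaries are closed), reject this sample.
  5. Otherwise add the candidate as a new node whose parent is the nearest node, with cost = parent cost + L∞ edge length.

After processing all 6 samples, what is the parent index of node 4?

1. q=(10,3) nearest=0 d=9 new=(4,3) → add node 1 parent=0 cost=3
2. q=(33,25) nearest=1 d=29 new=(7,6) → add node 2 parent=1 cost=6
3. q=(33,18) nearest=2 d=26 new=(10,9) → add node 3 parent=2 cost=9
4. q=(12,19) nearest=3 d=10 new=(12,12) → add node 4 parent=3 cost=12
5. q=(36,17) nearest=4 d=24 new=(15,15) → add node 5 parent=4 cost=15
6. q=(14,17) nearest=5 d=2 new=(14,17) → add node 6 parent=5 cost=17

Parent of node 4: 3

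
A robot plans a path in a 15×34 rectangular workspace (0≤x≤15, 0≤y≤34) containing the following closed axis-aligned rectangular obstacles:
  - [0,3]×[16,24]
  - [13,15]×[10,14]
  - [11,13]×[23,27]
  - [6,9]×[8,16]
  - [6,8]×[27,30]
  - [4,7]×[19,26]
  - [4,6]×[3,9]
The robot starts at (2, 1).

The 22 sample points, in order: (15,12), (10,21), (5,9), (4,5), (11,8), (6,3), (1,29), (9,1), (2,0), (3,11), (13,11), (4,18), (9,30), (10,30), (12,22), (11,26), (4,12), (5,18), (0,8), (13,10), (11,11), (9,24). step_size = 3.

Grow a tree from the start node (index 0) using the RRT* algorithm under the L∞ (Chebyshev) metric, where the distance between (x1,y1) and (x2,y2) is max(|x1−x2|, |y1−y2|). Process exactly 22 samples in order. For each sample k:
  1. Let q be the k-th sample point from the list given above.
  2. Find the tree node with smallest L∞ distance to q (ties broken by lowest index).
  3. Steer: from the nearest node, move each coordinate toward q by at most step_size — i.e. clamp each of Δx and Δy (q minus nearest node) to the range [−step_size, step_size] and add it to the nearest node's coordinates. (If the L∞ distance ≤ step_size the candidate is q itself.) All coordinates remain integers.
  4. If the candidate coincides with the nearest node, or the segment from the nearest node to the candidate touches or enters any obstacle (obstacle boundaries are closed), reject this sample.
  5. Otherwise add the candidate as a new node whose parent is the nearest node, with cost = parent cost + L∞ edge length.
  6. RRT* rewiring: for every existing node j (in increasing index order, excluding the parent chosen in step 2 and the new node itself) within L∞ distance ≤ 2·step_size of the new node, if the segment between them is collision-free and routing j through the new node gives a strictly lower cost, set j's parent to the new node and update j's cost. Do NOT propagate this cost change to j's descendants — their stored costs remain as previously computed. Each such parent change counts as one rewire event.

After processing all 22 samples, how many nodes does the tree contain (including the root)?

Node count: 12

1. q=(15,12) nearest=0 d=13 new=(5,4) → blocked by [4,6]×[3,9], reject
2. q=(10,21) nearest=0 d=20 new=(5,4) → blocked by [4,6]×[3,9], reject
3. q=(5,9) nearest=0 d=8 new=(5,4) → blocked by [4,6]×[3,9], reject
4. q=(4,5) nearest=0 d=4 new=(4,4) → blocked by [4,6]×[3,9], reject
5. q=(11,8) nearest=0 d=9 new=(5,4) → blocked by [4,6]×[3,9], reject
6. q=(6,3) nearest=0 d=4 new=(5,3) → blocked by [4,6]×[3,9], reject
7. q=(1,29) nearest=0 d=28 new=(1,4) → add node 1 parent=0 cost=3
8. q=(9,1) nearest=0 d=7 new=(5,1) → add node 2 parent=0 cost=3
9. q=(2,0) nearest=0 d=1 new=(2,0) → add node 3 parent=0 cost=1
10. q=(3,11) nearest=1 d=7 new=(3,7) → add node 4 parent=1 cost=6
11. q=(13,11) nearest=2 d=10 new=(8,4) → add node 5 parent=2 cost=6
12. q=(4,18) nearest=4 d=11 new=(4,10) → add node 6 parent=4 cost=9
13. q=(9,30) nearest=6 d=20 new=(7,13) → blocked by [6,9]×[8,16], reject
14. q=(10,30) nearest=6 d=20 new=(7,13) → blocked by [6,9]×[8,16], reject
15. q=(12,22) nearest=6 d=12 new=(7,13) → blocked by [6,9]×[8,16], reject
16. q=(11,26) nearest=6 d=16 new=(7,13) → blocked by [6,9]×[8,16], reject
17. q=(4,12) nearest=6 d=2 new=(4,12) → add node 7 parent=6 cost=11
18. q=(5,18) nearest=7 d=6 new=(5,15) → add node 8 parent=7 cost=14
19. q=(0,8) nearest=4 d=3 new=(0,8) → add node 9 parent=4 cost=9
20. q=(13,10) nearest=5 d=6 new=(11,7) → add node 10 parent=5 cost=9
21. q=(11,11) nearest=10 d=4 new=(11,10) → add node 11 parent=10 cost=12
22. q=(9,24) nearest=8 d=9 new=(8,18) → blocked by [6,9]×[8,16], reject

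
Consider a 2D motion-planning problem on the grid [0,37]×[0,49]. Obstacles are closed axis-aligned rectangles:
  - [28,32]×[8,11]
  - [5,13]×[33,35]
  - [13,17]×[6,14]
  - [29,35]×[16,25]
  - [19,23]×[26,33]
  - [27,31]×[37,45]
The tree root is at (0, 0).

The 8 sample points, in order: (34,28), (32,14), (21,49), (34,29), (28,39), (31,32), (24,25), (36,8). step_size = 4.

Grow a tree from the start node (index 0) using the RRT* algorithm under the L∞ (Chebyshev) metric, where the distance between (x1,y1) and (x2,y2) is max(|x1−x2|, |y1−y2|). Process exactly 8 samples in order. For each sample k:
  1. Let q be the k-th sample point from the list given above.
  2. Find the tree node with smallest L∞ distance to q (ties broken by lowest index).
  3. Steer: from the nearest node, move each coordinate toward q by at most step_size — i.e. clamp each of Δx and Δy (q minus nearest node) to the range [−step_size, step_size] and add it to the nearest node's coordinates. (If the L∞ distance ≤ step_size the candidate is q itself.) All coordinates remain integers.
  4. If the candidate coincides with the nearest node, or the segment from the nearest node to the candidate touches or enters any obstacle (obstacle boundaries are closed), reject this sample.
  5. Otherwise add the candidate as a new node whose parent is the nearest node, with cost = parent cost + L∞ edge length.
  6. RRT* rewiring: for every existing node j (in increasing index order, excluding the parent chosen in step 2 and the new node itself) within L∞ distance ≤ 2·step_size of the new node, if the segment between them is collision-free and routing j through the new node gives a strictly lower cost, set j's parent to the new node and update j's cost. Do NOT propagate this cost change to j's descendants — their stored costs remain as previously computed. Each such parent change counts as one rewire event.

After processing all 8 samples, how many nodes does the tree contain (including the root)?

1. q=(34,28) nearest=0 d=34 new=(4,4) → add node 1 parent=0 cost=4
2. q=(32,14) nearest=1 d=28 new=(8,8) → add node 2 parent=1 cost=8
3. q=(21,49) nearest=2 d=41 new=(12,12) → add node 3 parent=2 cost=12
4. q=(34,29) nearest=3 d=22 new=(16,16) → blocked by [13,17]×[6,14], reject
5. q=(28,39) nearest=3 d=27 new=(16,16) → blocked by [13,17]×[6,14], reject
6. q=(31,32) nearest=3 d=20 new=(16,16) → blocked by [13,17]×[6,14], reject
7. q=(24,25) nearest=3 d=13 new=(16,16) → blocked by [13,17]×[6,14], reject
8. q=(36,8) nearest=3 d=24 new=(16,8) → blocked by [13,17]×[6,14], reject

Node count: 4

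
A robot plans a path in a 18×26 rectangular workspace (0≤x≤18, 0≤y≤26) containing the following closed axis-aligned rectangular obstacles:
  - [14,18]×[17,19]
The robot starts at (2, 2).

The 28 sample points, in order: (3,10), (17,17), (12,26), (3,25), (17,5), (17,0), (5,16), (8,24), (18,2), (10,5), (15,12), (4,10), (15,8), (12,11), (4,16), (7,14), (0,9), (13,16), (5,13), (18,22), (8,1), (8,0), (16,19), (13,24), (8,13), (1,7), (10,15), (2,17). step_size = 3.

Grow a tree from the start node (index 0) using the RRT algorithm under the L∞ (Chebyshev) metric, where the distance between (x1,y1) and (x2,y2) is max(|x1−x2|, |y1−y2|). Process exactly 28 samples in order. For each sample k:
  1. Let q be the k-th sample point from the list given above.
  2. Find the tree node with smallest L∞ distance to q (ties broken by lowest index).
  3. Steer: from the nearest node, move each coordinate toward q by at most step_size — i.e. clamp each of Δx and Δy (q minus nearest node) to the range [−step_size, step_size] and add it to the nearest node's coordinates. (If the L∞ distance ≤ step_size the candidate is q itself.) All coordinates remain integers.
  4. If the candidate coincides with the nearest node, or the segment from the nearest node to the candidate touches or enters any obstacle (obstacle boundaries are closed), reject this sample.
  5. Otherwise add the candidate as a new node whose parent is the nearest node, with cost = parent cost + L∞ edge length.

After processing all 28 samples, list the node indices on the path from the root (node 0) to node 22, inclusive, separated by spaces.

Path: 0 1 2 3 4 7 8 22

1. q=(3,10) nearest=0 d=8 new=(3,5) → add node 1 parent=0 cost=3
2. q=(17,17) nearest=1 d=14 new=(6,8) → add node 2 parent=1 cost=6
3. q=(12,26) nearest=2 d=18 new=(9,11) → add node 3 parent=2 cost=9
4. q=(3,25) nearest=3 d=14 new=(6,14) → add node 4 parent=3 cost=12
5. q=(17,5) nearest=3 d=8 new=(12,8) → add node 5 parent=3 cost=12
6. q=(17,0) nearest=5 d=8 new=(15,5) → add node 6 parent=5 cost=15
7. q=(5,16) nearest=4 d=2 new=(5,16) → add node 7 parent=4 cost=14
8. q=(8,24) nearest=7 d=8 new=(8,19) → add node 8 parent=7 cost=17
9. q=(18,2) nearest=6 d=3 new=(18,2) → add node 9 parent=6 cost=18
10. q=(10,5) nearest=5 d=3 new=(10,5) → add node 10 parent=5 cost=15
11. q=(15,12) nearest=5 d=4 new=(15,11) → add node 11 parent=5 cost=15
12. q=(4,10) nearest=2 d=2 new=(4,10) → add node 12 parent=2 cost=8
13. q=(15,8) nearest=5 d=3 new=(15,8) → add node 13 parent=5 cost=15
14. q=(12,11) nearest=3 d=3 new=(12,11) → add node 14 parent=3 cost=12
15. q=(4,16) nearest=7 d=1 new=(4,16) → add node 15 parent=7 cost=15
16. q=(7,14) nearest=4 d=1 new=(7,14) → add node 16 parent=4 cost=13
17. q=(0,9) nearest=1 d=4 new=(0,8) → add node 17 parent=1 cost=6
18. q=(13,16) nearest=3 d=5 new=(12,14) → add node 18 parent=3 cost=12
19. q=(5,13) nearest=4 d=1 new=(5,13) → add node 19 parent=4 cost=13
20. q=(18,22) nearest=18 d=8 new=(15,17) → blocked by [14,18]×[17,19], reject
21. q=(8,1) nearest=10 d=4 new=(8,2) → add node 20 parent=10 cost=18
22. q=(8,0) nearest=20 d=2 new=(8,0) → add node 21 parent=20 cost=20
23. q=(16,19) nearest=18 d=5 new=(15,17) → blocked by [14,18]×[17,19], reject
24. q=(13,24) nearest=8 d=5 new=(11,22) → add node 22 parent=8 cost=20
25. q=(8,13) nearest=16 d=1 new=(8,13) → add node 23 parent=16 cost=14
26. q=(1,7) nearest=17 d=1 new=(1,7) → add node 24 parent=17 cost=7
27. q=(10,15) nearest=18 d=2 new=(10,15) → add node 25 parent=18 cost=14
28. q=(2,17) nearest=15 d=2 new=(2,17) → add node 26 parent=15 cost=17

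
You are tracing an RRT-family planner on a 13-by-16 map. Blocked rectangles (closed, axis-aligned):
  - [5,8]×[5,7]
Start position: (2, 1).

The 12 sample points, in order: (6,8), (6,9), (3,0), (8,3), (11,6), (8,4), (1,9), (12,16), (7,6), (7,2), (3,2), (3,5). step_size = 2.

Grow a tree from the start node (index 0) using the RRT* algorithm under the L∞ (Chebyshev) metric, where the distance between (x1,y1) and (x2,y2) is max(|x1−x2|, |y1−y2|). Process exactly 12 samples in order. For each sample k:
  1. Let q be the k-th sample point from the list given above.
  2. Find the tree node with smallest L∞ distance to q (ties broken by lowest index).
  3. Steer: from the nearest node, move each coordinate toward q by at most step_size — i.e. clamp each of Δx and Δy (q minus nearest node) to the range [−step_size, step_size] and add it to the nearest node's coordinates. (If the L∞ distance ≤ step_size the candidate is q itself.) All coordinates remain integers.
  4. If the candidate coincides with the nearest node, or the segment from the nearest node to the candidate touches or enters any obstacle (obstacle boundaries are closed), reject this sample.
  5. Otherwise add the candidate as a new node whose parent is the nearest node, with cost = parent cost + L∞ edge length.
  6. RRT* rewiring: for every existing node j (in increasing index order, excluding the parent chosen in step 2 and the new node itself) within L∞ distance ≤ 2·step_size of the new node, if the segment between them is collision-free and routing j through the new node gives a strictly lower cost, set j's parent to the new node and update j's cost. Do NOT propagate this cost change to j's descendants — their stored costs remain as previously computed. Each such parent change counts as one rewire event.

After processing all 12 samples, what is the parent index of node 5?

Parent of node 5: 1

1. q=(6,8) nearest=0 d=7 new=(4,3) → add node 1 parent=0 cost=2
2. q=(6,9) nearest=1 d=6 new=(6,5) → blocked by [5,8]×[5,7], reject
3. q=(3,0) nearest=0 d=1 new=(3,0) → add node 2 parent=0 cost=1
4. q=(8,3) nearest=1 d=4 new=(6,3) → add node 3 parent=1 cost=4
5. q=(11,6) nearest=3 d=5 new=(8,5) → blocked by [5,8]×[5,7], reject
6. q=(8,4) nearest=3 d=2 new=(8,4) → add node 4 parent=3 cost=6
7. q=(1,9) nearest=1 d=6 new=(2,5) → add node 5 parent=1 cost=4
8. q=(12,16) nearest=5 d=11 new=(4,7) → add node 6 parent=5 cost=6
9. q=(7,6) nearest=4 d=2 new=(7,6) → blocked by [5,8]×[5,7], reject
10. q=(7,2) nearest=3 d=1 new=(7,2) → add node 7 parent=3 cost=5
11. q=(3,2) nearest=0 d=1 new=(3,2) → add node 8 parent=0 cost=1
12. q=(3,5) nearest=5 d=1 new=(3,5) → add node 9 parent=5 cost=5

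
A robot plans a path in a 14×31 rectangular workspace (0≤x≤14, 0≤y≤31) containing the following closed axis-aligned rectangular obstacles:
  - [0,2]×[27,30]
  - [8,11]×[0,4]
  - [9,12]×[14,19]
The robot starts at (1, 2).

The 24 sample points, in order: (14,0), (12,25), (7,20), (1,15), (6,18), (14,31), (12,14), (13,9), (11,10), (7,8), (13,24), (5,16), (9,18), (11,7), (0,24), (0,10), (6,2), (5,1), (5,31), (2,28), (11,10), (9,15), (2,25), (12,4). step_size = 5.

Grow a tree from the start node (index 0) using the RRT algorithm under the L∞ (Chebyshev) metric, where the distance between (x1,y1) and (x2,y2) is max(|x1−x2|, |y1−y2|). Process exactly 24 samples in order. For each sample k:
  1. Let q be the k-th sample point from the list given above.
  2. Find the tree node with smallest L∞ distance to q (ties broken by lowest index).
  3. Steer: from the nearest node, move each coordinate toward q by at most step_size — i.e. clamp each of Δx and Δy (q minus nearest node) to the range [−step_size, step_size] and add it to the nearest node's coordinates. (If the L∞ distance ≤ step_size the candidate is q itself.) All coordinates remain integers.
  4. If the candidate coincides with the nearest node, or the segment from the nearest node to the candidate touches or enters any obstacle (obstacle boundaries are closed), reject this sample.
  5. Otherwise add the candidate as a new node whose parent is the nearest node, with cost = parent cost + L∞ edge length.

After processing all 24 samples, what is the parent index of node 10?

1. q=(14,0) nearest=0 d=13 new=(6,0) → add node 1 parent=0 cost=5
2. q=(12,25) nearest=0 d=23 new=(6,7) → add node 2 parent=0 cost=5
3. q=(7,20) nearest=2 d=13 new=(7,12) → add node 3 parent=2 cost=10
4. q=(1,15) nearest=3 d=6 new=(2,15) → add node 4 parent=3 cost=15
5. q=(6,18) nearest=4 d=4 new=(6,18) → add node 5 parent=4 cost=19
6. q=(14,31) nearest=5 d=13 new=(11,23) → add node 6 parent=5 cost=24
7. q=(12,14) nearest=3 d=5 new=(12,14) → blocked by [9,12]×[14,19], reject
8. q=(13,9) nearest=3 d=6 new=(12,9) → add node 7 parent=3 cost=15
9. q=(11,10) nearest=7 d=1 new=(11,10) → add node 8 parent=7 cost=16
10. q=(7,8) nearest=2 d=1 new=(7,8) → add node 9 parent=2 cost=6
11. q=(13,24) nearest=6 d=2 new=(13,24) → add node 10 parent=6 cost=26
12. q=(5,16) nearest=5 d=2 new=(5,16) → add node 11 parent=5 cost=21
13. q=(9,18) nearest=5 d=3 new=(9,18) → blocked by [9,12]×[14,19], reject
14. q=(11,7) nearest=7 d=2 new=(11,7) → add node 12 parent=7 cost=17
15. q=(0,24) nearest=5 d=6 new=(1,23) → add node 13 parent=5 cost=24
16. q=(0,10) nearest=4 d=5 new=(0,10) → add node 14 parent=4 cost=20
17. q=(6,2) nearest=1 d=2 new=(6,2) → add node 15 parent=1 cost=7
18. q=(5,1) nearest=1 d=1 new=(5,1) → add node 16 parent=1 cost=6
19. q=(5,31) nearest=6 d=8 new=(6,28) → add node 17 parent=6 cost=29
20. q=(2,28) nearest=17 d=4 new=(2,28) → blocked by [0,2]×[27,30], reject
21. q=(11,10) nearest=8 d=0 → coincident, reject
22. q=(9,15) nearest=3 d=3 new=(9,15) → blocked by [9,12]×[14,19], reject
23. q=(2,25) nearest=13 d=2 new=(2,25) → add node 18 parent=13 cost=26
24. q=(12,4) nearest=12 d=3 new=(12,4) → add node 19 parent=12 cost=20

Parent of node 10: 6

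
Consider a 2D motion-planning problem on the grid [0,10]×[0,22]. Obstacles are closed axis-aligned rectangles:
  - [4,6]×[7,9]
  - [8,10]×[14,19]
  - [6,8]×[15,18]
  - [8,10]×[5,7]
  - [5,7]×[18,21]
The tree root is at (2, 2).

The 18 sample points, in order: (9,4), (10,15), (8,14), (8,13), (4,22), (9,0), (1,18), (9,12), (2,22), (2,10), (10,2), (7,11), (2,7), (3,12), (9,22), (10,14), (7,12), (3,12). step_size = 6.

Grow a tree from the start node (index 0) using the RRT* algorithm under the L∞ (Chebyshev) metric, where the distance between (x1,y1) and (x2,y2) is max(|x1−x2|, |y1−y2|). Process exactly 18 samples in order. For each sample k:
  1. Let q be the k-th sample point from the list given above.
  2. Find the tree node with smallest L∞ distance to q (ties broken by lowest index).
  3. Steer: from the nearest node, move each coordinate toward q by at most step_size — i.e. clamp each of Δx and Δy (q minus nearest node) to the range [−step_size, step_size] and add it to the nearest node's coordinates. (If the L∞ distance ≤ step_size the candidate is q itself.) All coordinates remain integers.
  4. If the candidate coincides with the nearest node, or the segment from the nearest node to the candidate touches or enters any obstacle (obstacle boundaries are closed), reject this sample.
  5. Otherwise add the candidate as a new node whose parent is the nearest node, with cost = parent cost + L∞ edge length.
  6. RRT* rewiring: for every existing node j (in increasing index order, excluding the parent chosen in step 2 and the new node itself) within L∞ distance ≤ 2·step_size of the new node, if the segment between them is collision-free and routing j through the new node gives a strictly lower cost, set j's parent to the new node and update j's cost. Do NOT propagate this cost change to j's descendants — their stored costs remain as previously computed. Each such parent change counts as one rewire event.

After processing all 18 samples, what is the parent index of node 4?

1. q=(9,4) nearest=0 d=7 new=(8,4) → add node 1 parent=0 cost=6
2. q=(10,15) nearest=1 d=11 new=(10,10) → blocked by [8,10]×[5,7], reject
3. q=(8,14) nearest=1 d=10 new=(8,10) → blocked by [8,10]×[5,7], reject
4. q=(8,13) nearest=1 d=9 new=(8,10) → blocked by [8,10]×[5,7], reject
5. q=(4,22) nearest=1 d=18 new=(4,10) → blocked by [4,6]×[7,9], reject
6. q=(9,0) nearest=1 d=4 new=(9,0) → add node 2 parent=1 cost=10
7. q=(1,18) nearest=1 d=14 new=(2,10) → blocked by [4,6]×[7,9], reject
8. q=(9,12) nearest=1 d=8 new=(9,10) → blocked by [8,10]×[5,7], reject
9. q=(2,22) nearest=1 d=18 new=(2,10) → blocked by [4,6]×[7,9], reject
10. q=(2,10) nearest=1 d=6 new=(2,10) → blocked by [4,6]×[7,9], reject
11. q=(10,2) nearest=1 d=2 new=(10,2) → add node 3 parent=1 cost=8
12. q=(7,11) nearest=1 d=7 new=(7,10) → add node 4 parent=1 cost=12
13. q=(2,7) nearest=0 d=5 new=(2,7) → add node 5 parent=0 cost=5
14. q=(3,12) nearest=4 d=4 new=(3,12) → add node 6 parent=4 cost=16
15. q=(9,22) nearest=6 d=10 new=(9,18) → blocked by [8,10]×[14,19], reject
16. q=(10,14) nearest=4 d=4 new=(10,14) → blocked by [8,10]×[14,19], reject
17. q=(7,12) nearest=4 d=2 new=(7,12) → add node 7 parent=4 cost=14
18. q=(3,12) nearest=6 d=0 → coincident, reject

Parent of node 4: 1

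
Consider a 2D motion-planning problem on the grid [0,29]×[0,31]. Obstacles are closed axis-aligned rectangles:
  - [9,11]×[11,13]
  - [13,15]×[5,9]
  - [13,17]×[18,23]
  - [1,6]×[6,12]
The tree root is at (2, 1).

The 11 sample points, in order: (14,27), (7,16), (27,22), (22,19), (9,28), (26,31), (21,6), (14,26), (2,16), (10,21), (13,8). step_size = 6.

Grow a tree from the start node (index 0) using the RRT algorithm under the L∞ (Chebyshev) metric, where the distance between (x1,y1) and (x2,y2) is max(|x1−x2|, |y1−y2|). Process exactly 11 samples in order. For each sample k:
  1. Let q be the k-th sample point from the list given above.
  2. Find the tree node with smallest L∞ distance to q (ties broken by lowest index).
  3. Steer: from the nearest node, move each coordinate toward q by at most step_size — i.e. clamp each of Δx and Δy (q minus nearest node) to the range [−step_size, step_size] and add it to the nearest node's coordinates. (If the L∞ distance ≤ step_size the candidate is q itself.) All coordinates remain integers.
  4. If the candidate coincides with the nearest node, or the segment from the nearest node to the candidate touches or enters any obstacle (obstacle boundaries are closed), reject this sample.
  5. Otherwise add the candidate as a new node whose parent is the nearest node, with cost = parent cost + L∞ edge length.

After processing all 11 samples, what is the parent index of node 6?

1. q=(14,27) nearest=0 d=26 new=(8,7) → add node 1 parent=0 cost=6
2. q=(7,16) nearest=1 d=9 new=(7,13) → add node 2 parent=1 cost=12
3. q=(27,22) nearest=1 d=19 new=(14,13) → add node 3 parent=1 cost=12
4. q=(22,19) nearest=3 d=8 new=(20,19) → add node 4 parent=3 cost=18
5. q=(9,28) nearest=4 d=11 new=(14,25) → blocked by [13,17]×[18,23], reject
6. q=(26,31) nearest=4 d=12 new=(26,25) → add node 5 parent=4 cost=24
7. q=(21,6) nearest=3 d=7 new=(20,7) → add node 6 parent=3 cost=18
8. q=(14,26) nearest=4 d=7 new=(14,25) → blocked by [13,17]×[18,23], reject
9. q=(2,16) nearest=2 d=5 new=(2,16) → add node 7 parent=2 cost=17
10. q=(10,21) nearest=2 d=8 new=(10,19) → add node 8 parent=2 cost=18
11. q=(13,8) nearest=1 d=5 new=(13,8) → blocked by [13,15]×[5,9], reject

Parent of node 6: 3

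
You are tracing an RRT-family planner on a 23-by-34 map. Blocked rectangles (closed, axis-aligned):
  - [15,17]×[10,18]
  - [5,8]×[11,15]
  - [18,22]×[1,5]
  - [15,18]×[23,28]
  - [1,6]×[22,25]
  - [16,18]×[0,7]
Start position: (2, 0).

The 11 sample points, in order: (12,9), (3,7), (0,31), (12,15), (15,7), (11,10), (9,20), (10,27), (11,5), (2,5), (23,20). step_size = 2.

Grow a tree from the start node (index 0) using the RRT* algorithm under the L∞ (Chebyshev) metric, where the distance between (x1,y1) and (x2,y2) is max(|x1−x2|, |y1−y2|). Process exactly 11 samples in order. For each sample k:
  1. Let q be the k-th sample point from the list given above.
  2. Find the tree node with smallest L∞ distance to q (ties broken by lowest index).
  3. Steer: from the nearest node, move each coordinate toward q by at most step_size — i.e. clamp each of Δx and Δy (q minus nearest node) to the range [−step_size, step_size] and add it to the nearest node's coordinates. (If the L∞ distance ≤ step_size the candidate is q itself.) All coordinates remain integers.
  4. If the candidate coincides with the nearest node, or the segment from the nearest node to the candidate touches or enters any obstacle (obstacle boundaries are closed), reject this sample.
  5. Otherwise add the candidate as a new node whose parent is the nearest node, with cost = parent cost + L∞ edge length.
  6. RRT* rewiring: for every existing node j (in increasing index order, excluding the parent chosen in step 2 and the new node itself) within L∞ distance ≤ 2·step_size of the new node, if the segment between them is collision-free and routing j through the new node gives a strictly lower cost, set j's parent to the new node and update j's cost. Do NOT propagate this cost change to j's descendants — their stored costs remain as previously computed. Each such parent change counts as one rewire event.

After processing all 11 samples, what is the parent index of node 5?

Parent of node 5: 4

1. q=(12,9) nearest=0 d=10 new=(4,2) → add node 1 parent=0 cost=2
2. q=(3,7) nearest=1 d=5 new=(3,4) → add node 2 parent=1 cost=4
3. q=(0,31) nearest=2 d=27 new=(1,6) → add node 3 parent=2 cost=6
4. q=(12,15) nearest=2 d=11 new=(5,6) → add node 4 parent=2 cost=6
5. q=(15,7) nearest=4 d=10 new=(7,7) → add node 5 parent=4 cost=8
6. q=(11,10) nearest=5 d=4 new=(9,9) → add node 6 parent=5 cost=10
7. q=(9,20) nearest=6 d=11 new=(9,11) → add node 7 parent=6 cost=12
8. q=(10,27) nearest=7 d=16 new=(10,13) → add node 8 parent=7 cost=14
9. q=(11,5) nearest=5 d=4 new=(9,5) → add node 9 parent=5 cost=10
10. q=(2,5) nearest=2 d=1 new=(2,5) → add node 10 parent=2 cost=5
11. q=(23,20) nearest=8 d=13 new=(12,15) → add node 11 parent=8 cost=16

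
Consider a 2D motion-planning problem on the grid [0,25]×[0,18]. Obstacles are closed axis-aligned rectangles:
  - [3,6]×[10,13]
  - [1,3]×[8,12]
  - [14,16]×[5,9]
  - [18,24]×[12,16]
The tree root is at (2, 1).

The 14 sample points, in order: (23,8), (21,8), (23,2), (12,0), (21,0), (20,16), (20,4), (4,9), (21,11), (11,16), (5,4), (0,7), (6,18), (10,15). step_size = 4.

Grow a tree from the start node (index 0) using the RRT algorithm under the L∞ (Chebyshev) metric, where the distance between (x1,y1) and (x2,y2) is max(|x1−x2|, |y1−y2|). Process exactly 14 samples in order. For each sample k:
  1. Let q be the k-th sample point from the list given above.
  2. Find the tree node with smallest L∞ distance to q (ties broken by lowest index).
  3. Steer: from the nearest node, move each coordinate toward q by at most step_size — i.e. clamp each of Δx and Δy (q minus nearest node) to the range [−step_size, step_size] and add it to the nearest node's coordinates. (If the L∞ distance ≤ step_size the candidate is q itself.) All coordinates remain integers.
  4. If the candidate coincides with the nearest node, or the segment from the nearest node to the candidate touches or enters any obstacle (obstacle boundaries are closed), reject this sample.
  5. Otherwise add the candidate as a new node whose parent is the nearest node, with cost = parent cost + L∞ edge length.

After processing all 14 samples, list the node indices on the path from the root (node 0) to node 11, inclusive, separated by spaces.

Path: 0 1 2 6 9 11

1. q=(23,8) nearest=0 d=21 new=(6,5) → add node 1 parent=0 cost=4
2. q=(21,8) nearest=1 d=15 new=(10,8) → add node 2 parent=1 cost=8
3. q=(23,2) nearest=2 d=13 new=(14,4) → add node 3 parent=2 cost=12
4. q=(12,0) nearest=3 d=4 new=(12,0) → add node 4 parent=3 cost=16
5. q=(21,0) nearest=3 d=7 new=(18,0) → add node 5 parent=3 cost=16
6. q=(20,16) nearest=2 d=10 new=(14,12) → add node 6 parent=2 cost=12
7. q=(20,4) nearest=5 d=4 new=(20,4) → add node 7 parent=5 cost=20
8. q=(4,9) nearest=1 d=4 new=(4,9) → add node 8 parent=1 cost=8
9. q=(21,11) nearest=3 d=7 new=(18,8) → blocked by [14,16]×[5,9], reject
10. q=(11,16) nearest=6 d=4 new=(11,16) → add node 9 parent=6 cost=16
11. q=(5,4) nearest=1 d=1 new=(5,4) → add node 10 parent=1 cost=5
12. q=(0,7) nearest=8 d=4 new=(0,7) → blocked by [1,3]×[8,12], reject
13. q=(6,18) nearest=9 d=5 new=(7,18) → add node 11 parent=9 cost=20
14. q=(10,15) nearest=9 d=1 new=(10,15) → add node 12 parent=9 cost=17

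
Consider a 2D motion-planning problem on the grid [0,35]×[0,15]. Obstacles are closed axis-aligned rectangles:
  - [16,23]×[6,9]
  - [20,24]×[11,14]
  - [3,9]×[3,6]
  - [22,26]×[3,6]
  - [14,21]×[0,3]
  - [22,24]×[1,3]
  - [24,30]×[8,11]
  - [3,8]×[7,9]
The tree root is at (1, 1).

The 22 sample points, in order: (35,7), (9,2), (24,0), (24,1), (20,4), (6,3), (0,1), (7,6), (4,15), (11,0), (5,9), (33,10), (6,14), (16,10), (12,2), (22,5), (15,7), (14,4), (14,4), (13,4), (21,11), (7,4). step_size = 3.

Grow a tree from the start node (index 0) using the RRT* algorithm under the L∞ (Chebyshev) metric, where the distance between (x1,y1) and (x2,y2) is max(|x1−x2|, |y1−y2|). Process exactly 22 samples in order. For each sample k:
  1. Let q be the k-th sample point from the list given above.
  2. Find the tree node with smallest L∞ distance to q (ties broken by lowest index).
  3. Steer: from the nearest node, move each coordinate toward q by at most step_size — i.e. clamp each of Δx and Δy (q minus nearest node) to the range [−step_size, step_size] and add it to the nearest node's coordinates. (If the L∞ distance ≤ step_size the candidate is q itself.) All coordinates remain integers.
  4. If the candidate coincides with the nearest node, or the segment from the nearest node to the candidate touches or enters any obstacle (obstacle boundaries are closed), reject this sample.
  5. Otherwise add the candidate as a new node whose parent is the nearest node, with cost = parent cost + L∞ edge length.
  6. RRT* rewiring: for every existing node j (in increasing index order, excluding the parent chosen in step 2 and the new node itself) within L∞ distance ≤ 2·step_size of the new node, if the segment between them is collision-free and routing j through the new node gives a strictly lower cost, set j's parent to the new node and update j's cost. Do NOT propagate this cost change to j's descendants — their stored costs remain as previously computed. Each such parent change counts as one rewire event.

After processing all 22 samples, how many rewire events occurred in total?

Rewire events: 1

1. q=(35,7) nearest=0 d=34 new=(4,4) → blocked by [3,9]×[3,6], reject
2. q=(9,2) nearest=0 d=8 new=(4,2) → add node 1 parent=0 cost=3
3. q=(24,0) nearest=1 d=20 new=(7,0) → add node 2 parent=1 cost=6
4. q=(24,1) nearest=2 d=17 new=(10,1) → add node 3 parent=2 cost=9
5. q=(20,4) nearest=3 d=10 new=(13,4) → add node 4 parent=3 cost=12
6. q=(6,3) nearest=1 d=2 new=(6,3) → blocked by [3,9]×[3,6], reject
7. q=(0,1) nearest=0 d=1 new=(0,1) → add node 5 parent=0 cost=1
8. q=(7,6) nearest=1 d=4 new=(7,5) → blocked by [3,9]×[3,6], reject
9. q=(4,15) nearest=4 d=11 new=(10,7) → add node 6 parent=4 cost=15
10. q=(11,0) nearest=3 d=1 new=(11,0) → add node 7 parent=3 cost=10
11. q=(5,9) nearest=6 d=5 new=(7,9) → blocked by [3,8]×[7,9], reject
12. q=(33,10) nearest=4 d=20 new=(16,7) → blocked by [16,23]×[6,9], reject
13. q=(6,14) nearest=6 d=7 new=(7,10) → blocked by [3,8]×[7,9], reject
14. q=(16,10) nearest=4 d=6 new=(16,7) → blocked by [16,23]×[6,9], reject
15. q=(12,2) nearest=3 d=2 new=(12,2) → add node 8 parent=3 cost=11
16. q=(22,5) nearest=4 d=9 new=(16,5) → add node 9 parent=4 cost=15
17. q=(15,7) nearest=9 d=2 new=(15,7) → add node 10 parent=9 cost=17
18. q=(14,4) nearest=4 d=1 new=(14,4) → add node 11 parent=4 cost=13; rewire 10→11 (16<17)
19. q=(14,4) nearest=11 d=0 → coincident, reject
20. q=(13,4) nearest=4 d=0 → coincident, reject
21. q=(21,11) nearest=9 d=6 new=(19,8) → blocked by [16,23]×[6,9], reject
22. q=(7,4) nearest=1 d=3 new=(7,4) → blocked by [3,9]×[3,6], reject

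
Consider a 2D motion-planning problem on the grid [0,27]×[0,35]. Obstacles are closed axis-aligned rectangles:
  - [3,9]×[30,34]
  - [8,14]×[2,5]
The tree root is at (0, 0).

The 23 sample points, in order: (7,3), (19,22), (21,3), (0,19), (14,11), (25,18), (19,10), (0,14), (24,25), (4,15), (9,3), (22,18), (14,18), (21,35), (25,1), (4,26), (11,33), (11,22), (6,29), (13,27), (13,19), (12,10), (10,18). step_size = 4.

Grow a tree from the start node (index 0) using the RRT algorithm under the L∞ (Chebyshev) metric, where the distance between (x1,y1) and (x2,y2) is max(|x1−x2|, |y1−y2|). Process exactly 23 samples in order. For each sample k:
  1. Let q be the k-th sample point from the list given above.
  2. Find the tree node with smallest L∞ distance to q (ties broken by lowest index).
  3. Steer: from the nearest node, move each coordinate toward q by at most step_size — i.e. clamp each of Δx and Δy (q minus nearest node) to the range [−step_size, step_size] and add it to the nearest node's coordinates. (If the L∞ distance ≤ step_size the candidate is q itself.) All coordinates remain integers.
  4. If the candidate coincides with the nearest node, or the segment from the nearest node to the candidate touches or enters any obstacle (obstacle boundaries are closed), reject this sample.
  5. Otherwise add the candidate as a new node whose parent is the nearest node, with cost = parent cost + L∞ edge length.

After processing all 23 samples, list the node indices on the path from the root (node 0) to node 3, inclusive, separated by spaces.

1. q=(7,3) nearest=0 d=7 new=(4,3) → add node 1 parent=0 cost=4
2. q=(19,22) nearest=1 d=19 new=(8,7) → add node 2 parent=1 cost=8
3. q=(21,3) nearest=2 d=13 new=(12,3) → blocked by [8,14]×[2,5], reject
4. q=(0,19) nearest=2 d=12 new=(4,11) → add node 3 parent=2 cost=12
5. q=(14,11) nearest=2 d=6 new=(12,11) → add node 4 parent=2 cost=12
6. q=(25,18) nearest=4 d=13 new=(16,15) → add node 5 parent=4 cost=16
7. q=(19,10) nearest=5 d=5 new=(19,11) → add node 6 parent=5 cost=20
8. q=(0,14) nearest=3 d=4 new=(0,14) → add node 7 parent=3 cost=16
9. q=(24,25) nearest=5 d=10 new=(20,19) → add node 8 parent=5 cost=20
10. q=(4,15) nearest=3 d=4 new=(4,15) → add node 9 parent=3 cost=16
11. q=(9,3) nearest=2 d=4 new=(9,3) → blocked by [8,14]×[2,5], reject
12. q=(22,18) nearest=8 d=2 new=(22,18) → add node 10 parent=8 cost=22
13. q=(14,18) nearest=5 d=3 new=(14,18) → add node 11 parent=5 cost=19
14. q=(21,35) nearest=8 d=16 new=(21,23) → add node 12 parent=8 cost=24
15. q=(25,1) nearest=6 d=10 new=(23,7) → add node 13 parent=6 cost=24
16. q=(4,26) nearest=11 d=10 new=(10,22) → add node 14 parent=11 cost=23
17. q=(11,33) nearest=12 d=10 new=(17,27) → add node 15 parent=12 cost=28
18. q=(11,22) nearest=14 d=1 new=(11,22) → add node 16 parent=14 cost=24
19. q=(6,29) nearest=14 d=7 new=(6,26) → add node 17 parent=14 cost=27
20. q=(13,27) nearest=15 d=4 new=(13,27) → add node 18 parent=15 cost=32
21. q=(13,19) nearest=11 d=1 new=(13,19) → add node 19 parent=11 cost=20
22. q=(12,10) nearest=4 d=1 new=(12,10) → add node 20 parent=4 cost=13
23. q=(10,18) nearest=19 d=3 new=(10,18) → add node 21 parent=19 cost=23

Path: 0 1 2 3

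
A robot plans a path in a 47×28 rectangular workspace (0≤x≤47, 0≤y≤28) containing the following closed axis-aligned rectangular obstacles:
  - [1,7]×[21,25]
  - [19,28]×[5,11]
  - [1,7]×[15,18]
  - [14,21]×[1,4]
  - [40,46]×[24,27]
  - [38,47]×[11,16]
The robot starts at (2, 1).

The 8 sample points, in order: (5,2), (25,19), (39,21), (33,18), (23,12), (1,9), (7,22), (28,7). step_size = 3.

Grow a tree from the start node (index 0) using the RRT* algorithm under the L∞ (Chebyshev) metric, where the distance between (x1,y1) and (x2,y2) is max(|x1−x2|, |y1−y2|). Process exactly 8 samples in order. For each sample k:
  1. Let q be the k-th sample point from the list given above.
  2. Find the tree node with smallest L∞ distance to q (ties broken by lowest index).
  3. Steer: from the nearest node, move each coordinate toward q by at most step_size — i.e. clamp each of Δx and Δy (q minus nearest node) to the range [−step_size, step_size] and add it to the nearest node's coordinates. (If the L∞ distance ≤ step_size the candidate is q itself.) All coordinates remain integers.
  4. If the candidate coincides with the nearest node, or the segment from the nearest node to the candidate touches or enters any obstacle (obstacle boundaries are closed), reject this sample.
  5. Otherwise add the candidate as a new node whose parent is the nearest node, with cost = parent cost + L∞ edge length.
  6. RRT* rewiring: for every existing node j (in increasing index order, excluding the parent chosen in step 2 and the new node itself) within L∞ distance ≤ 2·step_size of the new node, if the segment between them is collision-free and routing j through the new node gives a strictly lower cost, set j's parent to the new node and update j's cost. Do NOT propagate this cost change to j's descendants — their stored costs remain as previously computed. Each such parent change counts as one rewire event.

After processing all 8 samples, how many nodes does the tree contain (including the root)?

1. q=(5,2) nearest=0 d=3 new=(5,2) → add node 1 parent=0 cost=3
2. q=(25,19) nearest=1 d=20 new=(8,5) → add node 2 parent=1 cost=6
3. q=(39,21) nearest=2 d=31 new=(11,8) → add node 3 parent=2 cost=9
4. q=(33,18) nearest=3 d=22 new=(14,11) → add node 4 parent=3 cost=12
5. q=(23,12) nearest=4 d=9 new=(17,12) → add node 5 parent=4 cost=15
6. q=(1,9) nearest=1 d=7 new=(2,5) → add node 6 parent=1 cost=6
7. q=(7,22) nearest=5 d=10 new=(14,15) → add node 7 parent=5 cost=18
8. q=(28,7) nearest=5 d=11 new=(20,9) → blocked by [19,28]×[5,11], reject

Node count: 8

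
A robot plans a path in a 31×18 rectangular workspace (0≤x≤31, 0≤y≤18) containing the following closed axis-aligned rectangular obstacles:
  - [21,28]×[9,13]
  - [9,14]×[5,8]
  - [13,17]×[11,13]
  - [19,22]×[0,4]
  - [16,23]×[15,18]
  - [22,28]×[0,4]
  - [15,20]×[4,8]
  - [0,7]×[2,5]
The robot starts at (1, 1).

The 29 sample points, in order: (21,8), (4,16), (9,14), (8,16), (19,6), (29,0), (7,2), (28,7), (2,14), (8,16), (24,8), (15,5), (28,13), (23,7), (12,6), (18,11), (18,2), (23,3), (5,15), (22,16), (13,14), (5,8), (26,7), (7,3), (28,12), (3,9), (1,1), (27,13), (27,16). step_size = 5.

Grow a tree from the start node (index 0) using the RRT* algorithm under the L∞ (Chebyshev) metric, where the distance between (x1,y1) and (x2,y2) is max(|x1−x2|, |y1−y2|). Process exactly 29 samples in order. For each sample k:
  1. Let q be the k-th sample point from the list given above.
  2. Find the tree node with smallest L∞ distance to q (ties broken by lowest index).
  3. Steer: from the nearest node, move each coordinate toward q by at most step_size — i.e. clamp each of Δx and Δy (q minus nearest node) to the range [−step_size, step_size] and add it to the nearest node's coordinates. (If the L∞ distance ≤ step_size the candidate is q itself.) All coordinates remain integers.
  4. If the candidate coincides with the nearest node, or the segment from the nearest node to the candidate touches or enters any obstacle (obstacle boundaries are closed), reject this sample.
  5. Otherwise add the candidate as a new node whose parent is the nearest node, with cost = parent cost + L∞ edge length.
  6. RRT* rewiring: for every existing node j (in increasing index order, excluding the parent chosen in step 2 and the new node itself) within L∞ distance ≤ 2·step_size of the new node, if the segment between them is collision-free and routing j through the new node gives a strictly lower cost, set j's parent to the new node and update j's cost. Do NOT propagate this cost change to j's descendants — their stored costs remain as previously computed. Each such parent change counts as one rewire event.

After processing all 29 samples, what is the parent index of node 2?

1. q=(21,8) nearest=0 d=20 new=(6,6) → blocked by [0,7]×[2,5], reject
2. q=(4,16) nearest=0 d=15 new=(4,6) → blocked by [0,7]×[2,5], reject
3. q=(9,14) nearest=0 d=13 new=(6,6) → blocked by [0,7]×[2,5], reject
4. q=(8,16) nearest=0 d=15 new=(6,6) → blocked by [0,7]×[2,5], reject
5. q=(19,6) nearest=0 d=18 new=(6,6) → blocked by [0,7]×[2,5], reject
6. q=(29,0) nearest=0 d=28 new=(6,0) → add node 1 parent=0 cost=5
7. q=(7,2) nearest=1 d=2 new=(7,2) → blocked by [0,7]×[2,5], reject
8. q=(28,7) nearest=1 d=22 new=(11,5) → blocked by [9,14]×[5,8], reject
9. q=(2,14) nearest=0 d=13 new=(2,6) → blocked by [0,7]×[2,5], reject
10. q=(8,16) nearest=0 d=15 new=(6,6) → blocked by [0,7]×[2,5], reject
11. q=(24,8) nearest=1 d=18 new=(11,5) → blocked by [9,14]×[5,8], reject
12. q=(15,5) nearest=1 d=9 new=(11,5) → blocked by [9,14]×[5,8], reject
13. q=(28,13) nearest=1 d=22 new=(11,5) → blocked by [9,14]×[5,8], reject
14. q=(23,7) nearest=1 d=17 new=(11,5) → blocked by [9,14]×[5,8], reject
15. q=(12,6) nearest=1 d=6 new=(11,5) → blocked by [9,14]×[5,8], reject
16. q=(18,11) nearest=1 d=12 new=(11,5) → blocked by [9,14]×[5,8], reject
17. q=(18,2) nearest=1 d=12 new=(11,2) → add node 2 parent=1 cost=10
18. q=(23,3) nearest=2 d=12 new=(16,3) → add node 3 parent=2 cost=15
19. q=(5,15) nearest=3 d=12 new=(11,8) → blocked by [9,14]×[5,8], reject
20. q=(22,16) nearest=3 d=13 new=(21,8) → blocked by [15,20]×[4,8], reject
21. q=(13,14) nearest=3 d=11 new=(13,8) → blocked by [9,14]×[5,8], reject
22. q=(5,8) nearest=2 d=6 new=(6,7) → add node 4 parent=2 cost=15
23. q=(26,7) nearest=3 d=10 new=(21,7) → blocked by [15,20]×[4,8], reject
24. q=(7,3) nearest=1 d=3 new=(7,3) → blocked by [0,7]×[2,5], reject
25. q=(28,12) nearest=3 d=12 new=(21,8) → blocked by [15,20]×[4,8], reject
26. q=(3,9) nearest=4 d=3 new=(3,9) → add node 5 parent=4 cost=18
27. q=(1,1) nearest=0 d=0 → coincident, reject
28. q=(27,13) nearest=3 d=11 new=(21,8) → blocked by [15,20]×[4,8], reject
29. q=(27,16) nearest=3 d=13 new=(21,8) → blocked by [15,20]×[4,8], reject

Parent of node 2: 1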